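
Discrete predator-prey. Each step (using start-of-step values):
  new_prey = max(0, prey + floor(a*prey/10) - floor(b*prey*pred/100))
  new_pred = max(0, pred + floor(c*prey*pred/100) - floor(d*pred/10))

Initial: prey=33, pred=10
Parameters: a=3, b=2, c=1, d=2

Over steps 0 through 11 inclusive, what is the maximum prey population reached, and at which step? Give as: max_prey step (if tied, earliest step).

Step 1: prey: 33+9-6=36; pred: 10+3-2=11
Step 2: prey: 36+10-7=39; pred: 11+3-2=12
Step 3: prey: 39+11-9=41; pred: 12+4-2=14
Step 4: prey: 41+12-11=42; pred: 14+5-2=17
Step 5: prey: 42+12-14=40; pred: 17+7-3=21
Step 6: prey: 40+12-16=36; pred: 21+8-4=25
Step 7: prey: 36+10-18=28; pred: 25+9-5=29
Step 8: prey: 28+8-16=20; pred: 29+8-5=32
Step 9: prey: 20+6-12=14; pred: 32+6-6=32
Step 10: prey: 14+4-8=10; pred: 32+4-6=30
Step 11: prey: 10+3-6=7; pred: 30+3-6=27
Max prey = 42 at step 4

Answer: 42 4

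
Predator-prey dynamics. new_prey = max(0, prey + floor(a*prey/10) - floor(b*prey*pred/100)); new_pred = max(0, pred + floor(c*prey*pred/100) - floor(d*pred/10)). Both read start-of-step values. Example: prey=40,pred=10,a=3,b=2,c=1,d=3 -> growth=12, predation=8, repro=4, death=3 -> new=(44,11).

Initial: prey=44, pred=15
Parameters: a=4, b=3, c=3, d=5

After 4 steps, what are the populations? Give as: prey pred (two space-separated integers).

Step 1: prey: 44+17-19=42; pred: 15+19-7=27
Step 2: prey: 42+16-34=24; pred: 27+34-13=48
Step 3: prey: 24+9-34=0; pred: 48+34-24=58
Step 4: prey: 0+0-0=0; pred: 58+0-29=29

Answer: 0 29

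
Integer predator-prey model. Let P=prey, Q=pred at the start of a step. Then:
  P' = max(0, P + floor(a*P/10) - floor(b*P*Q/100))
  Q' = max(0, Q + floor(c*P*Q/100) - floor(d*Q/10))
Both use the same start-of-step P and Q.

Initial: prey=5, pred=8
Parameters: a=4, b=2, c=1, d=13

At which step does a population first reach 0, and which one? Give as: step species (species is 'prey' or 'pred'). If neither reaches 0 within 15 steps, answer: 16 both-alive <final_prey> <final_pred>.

Step 1: prey: 5+2-0=7; pred: 8+0-10=0
First extinction: pred at step 1

Answer: 1 pred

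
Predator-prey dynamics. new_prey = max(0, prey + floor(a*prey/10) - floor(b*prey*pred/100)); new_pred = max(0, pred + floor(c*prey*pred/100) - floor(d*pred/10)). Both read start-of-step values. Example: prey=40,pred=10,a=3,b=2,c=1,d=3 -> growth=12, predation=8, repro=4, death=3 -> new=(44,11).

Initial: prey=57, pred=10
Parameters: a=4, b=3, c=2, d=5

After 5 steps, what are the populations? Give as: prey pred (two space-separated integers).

Answer: 0 29

Derivation:
Step 1: prey: 57+22-17=62; pred: 10+11-5=16
Step 2: prey: 62+24-29=57; pred: 16+19-8=27
Step 3: prey: 57+22-46=33; pred: 27+30-13=44
Step 4: prey: 33+13-43=3; pred: 44+29-22=51
Step 5: prey: 3+1-4=0; pred: 51+3-25=29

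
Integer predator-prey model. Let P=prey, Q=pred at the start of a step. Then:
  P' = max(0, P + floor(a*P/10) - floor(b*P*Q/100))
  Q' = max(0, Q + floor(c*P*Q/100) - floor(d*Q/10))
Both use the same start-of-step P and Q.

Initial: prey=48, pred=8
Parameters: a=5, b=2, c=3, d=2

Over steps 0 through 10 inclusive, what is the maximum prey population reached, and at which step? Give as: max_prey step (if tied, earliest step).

Answer: 74 2

Derivation:
Step 1: prey: 48+24-7=65; pred: 8+11-1=18
Step 2: prey: 65+32-23=74; pred: 18+35-3=50
Step 3: prey: 74+37-74=37; pred: 50+111-10=151
Step 4: prey: 37+18-111=0; pred: 151+167-30=288
Step 5: prey: 0+0-0=0; pred: 288+0-57=231
Step 6: prey: 0+0-0=0; pred: 231+0-46=185
Step 7: prey: 0+0-0=0; pred: 185+0-37=148
Step 8: prey: 0+0-0=0; pred: 148+0-29=119
Step 9: prey: 0+0-0=0; pred: 119+0-23=96
Step 10: prey: 0+0-0=0; pred: 96+0-19=77
Max prey = 74 at step 2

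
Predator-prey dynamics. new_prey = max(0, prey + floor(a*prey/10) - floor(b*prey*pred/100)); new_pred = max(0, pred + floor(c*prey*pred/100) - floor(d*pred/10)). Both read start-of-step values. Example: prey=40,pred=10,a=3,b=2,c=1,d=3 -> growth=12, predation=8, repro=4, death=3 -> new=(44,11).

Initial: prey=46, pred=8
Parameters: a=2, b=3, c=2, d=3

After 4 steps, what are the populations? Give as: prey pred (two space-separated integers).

Step 1: prey: 46+9-11=44; pred: 8+7-2=13
Step 2: prey: 44+8-17=35; pred: 13+11-3=21
Step 3: prey: 35+7-22=20; pred: 21+14-6=29
Step 4: prey: 20+4-17=7; pred: 29+11-8=32

Answer: 7 32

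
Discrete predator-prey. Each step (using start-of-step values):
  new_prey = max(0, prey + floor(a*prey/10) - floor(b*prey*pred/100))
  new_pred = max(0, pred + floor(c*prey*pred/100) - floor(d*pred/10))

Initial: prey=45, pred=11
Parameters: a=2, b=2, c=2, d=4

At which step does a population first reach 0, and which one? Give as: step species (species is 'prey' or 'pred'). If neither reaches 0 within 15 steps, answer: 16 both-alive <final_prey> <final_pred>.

Step 1: prey: 45+9-9=45; pred: 11+9-4=16
Step 2: prey: 45+9-14=40; pred: 16+14-6=24
Step 3: prey: 40+8-19=29; pred: 24+19-9=34
Step 4: prey: 29+5-19=15; pred: 34+19-13=40
Step 5: prey: 15+3-12=6; pred: 40+12-16=36
Step 6: prey: 6+1-4=3; pred: 36+4-14=26
Step 7: prey: 3+0-1=2; pred: 26+1-10=17
Step 8: prey: 2+0-0=2; pred: 17+0-6=11
Step 9: prey: 2+0-0=2; pred: 11+0-4=7
Step 10: prey: 2+0-0=2; pred: 7+0-2=5
Step 11: prey: 2+0-0=2; pred: 5+0-2=3
Step 12: prey: 2+0-0=2; pred: 3+0-1=2
Step 13: prey: 2+0-0=2; pred: 2+0-0=2
Steps 14-15: state stable at prey=2, pred=2 (no change)
No extinction within 15 steps

Answer: 16 both-alive 2 2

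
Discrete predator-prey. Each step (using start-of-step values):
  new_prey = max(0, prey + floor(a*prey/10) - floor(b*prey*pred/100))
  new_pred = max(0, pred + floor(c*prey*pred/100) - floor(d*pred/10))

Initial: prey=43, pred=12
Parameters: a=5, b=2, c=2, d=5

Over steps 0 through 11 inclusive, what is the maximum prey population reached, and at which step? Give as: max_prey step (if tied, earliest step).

Step 1: prey: 43+21-10=54; pred: 12+10-6=16
Step 2: prey: 54+27-17=64; pred: 16+17-8=25
Step 3: prey: 64+32-32=64; pred: 25+32-12=45
Step 4: prey: 64+32-57=39; pred: 45+57-22=80
Step 5: prey: 39+19-62=0; pred: 80+62-40=102
Step 6: prey: 0+0-0=0; pred: 102+0-51=51
Step 7: prey: 0+0-0=0; pred: 51+0-25=26
Step 8: prey: 0+0-0=0; pred: 26+0-13=13
Step 9: prey: 0+0-0=0; pred: 13+0-6=7
Step 10: prey: 0+0-0=0; pred: 7+0-3=4
Step 11: prey: 0+0-0=0; pred: 4+0-2=2
Max prey = 64 at step 2

Answer: 64 2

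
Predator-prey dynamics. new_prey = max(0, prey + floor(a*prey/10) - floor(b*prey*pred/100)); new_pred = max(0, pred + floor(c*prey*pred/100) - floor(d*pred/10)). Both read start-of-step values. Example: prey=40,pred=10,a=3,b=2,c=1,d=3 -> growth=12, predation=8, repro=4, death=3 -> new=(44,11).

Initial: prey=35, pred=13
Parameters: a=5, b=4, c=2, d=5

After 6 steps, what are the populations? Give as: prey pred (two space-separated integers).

Answer: 13 12

Derivation:
Step 1: prey: 35+17-18=34; pred: 13+9-6=16
Step 2: prey: 34+17-21=30; pred: 16+10-8=18
Step 3: prey: 30+15-21=24; pred: 18+10-9=19
Step 4: prey: 24+12-18=18; pred: 19+9-9=19
Step 5: prey: 18+9-13=14; pred: 19+6-9=16
Step 6: prey: 14+7-8=13; pred: 16+4-8=12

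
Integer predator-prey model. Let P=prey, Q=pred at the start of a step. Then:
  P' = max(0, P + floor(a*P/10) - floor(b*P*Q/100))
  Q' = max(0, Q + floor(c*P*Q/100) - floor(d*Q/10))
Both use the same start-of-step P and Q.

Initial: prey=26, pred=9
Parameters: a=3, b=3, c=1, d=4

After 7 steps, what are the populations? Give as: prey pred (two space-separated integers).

Step 1: prey: 26+7-7=26; pred: 9+2-3=8
Step 2: prey: 26+7-6=27; pred: 8+2-3=7
Step 3: prey: 27+8-5=30; pred: 7+1-2=6
Step 4: prey: 30+9-5=34; pred: 6+1-2=5
Step 5: prey: 34+10-5=39; pred: 5+1-2=4
Step 6: prey: 39+11-4=46; pred: 4+1-1=4
Step 7: prey: 46+13-5=54; pred: 4+1-1=4

Answer: 54 4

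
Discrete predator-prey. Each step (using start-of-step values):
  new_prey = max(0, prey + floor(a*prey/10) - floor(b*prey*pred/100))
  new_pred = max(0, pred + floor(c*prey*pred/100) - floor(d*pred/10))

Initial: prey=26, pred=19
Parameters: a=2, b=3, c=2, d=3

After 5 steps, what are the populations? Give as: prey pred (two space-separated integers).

Step 1: prey: 26+5-14=17; pred: 19+9-5=23
Step 2: prey: 17+3-11=9; pred: 23+7-6=24
Step 3: prey: 9+1-6=4; pred: 24+4-7=21
Step 4: prey: 4+0-2=2; pred: 21+1-6=16
Step 5: prey: 2+0-0=2; pred: 16+0-4=12

Answer: 2 12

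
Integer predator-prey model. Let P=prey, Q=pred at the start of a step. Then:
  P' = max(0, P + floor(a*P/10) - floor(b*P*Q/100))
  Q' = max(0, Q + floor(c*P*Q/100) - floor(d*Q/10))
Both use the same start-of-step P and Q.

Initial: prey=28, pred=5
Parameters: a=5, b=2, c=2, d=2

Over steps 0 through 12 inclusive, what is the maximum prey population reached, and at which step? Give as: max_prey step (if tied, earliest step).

Step 1: prey: 28+14-2=40; pred: 5+2-1=6
Step 2: prey: 40+20-4=56; pred: 6+4-1=9
Step 3: prey: 56+28-10=74; pred: 9+10-1=18
Step 4: prey: 74+37-26=85; pred: 18+26-3=41
Step 5: prey: 85+42-69=58; pred: 41+69-8=102
Step 6: prey: 58+29-118=0; pred: 102+118-20=200
Step 7: prey: 0+0-0=0; pred: 200+0-40=160
Step 8: prey: 0+0-0=0; pred: 160+0-32=128
Step 9: prey: 0+0-0=0; pred: 128+0-25=103
Step 10: prey: 0+0-0=0; pred: 103+0-20=83
Step 11: prey: 0+0-0=0; pred: 83+0-16=67
Step 12: prey: 0+0-0=0; pred: 67+0-13=54
Max prey = 85 at step 4

Answer: 85 4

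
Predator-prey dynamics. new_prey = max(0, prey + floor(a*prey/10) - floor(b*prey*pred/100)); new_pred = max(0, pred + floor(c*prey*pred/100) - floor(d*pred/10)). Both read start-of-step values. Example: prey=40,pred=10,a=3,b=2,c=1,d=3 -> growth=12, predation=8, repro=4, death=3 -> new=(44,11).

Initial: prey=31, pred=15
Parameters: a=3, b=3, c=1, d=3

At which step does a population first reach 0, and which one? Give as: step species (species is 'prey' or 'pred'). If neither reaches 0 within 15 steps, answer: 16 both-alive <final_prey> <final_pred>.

Step 1: prey: 31+9-13=27; pred: 15+4-4=15
Step 2: prey: 27+8-12=23; pred: 15+4-4=15
Step 3: prey: 23+6-10=19; pred: 15+3-4=14
Step 4: prey: 19+5-7=17; pred: 14+2-4=12
Step 5: prey: 17+5-6=16; pred: 12+2-3=11
Step 6: prey: 16+4-5=15; pred: 11+1-3=9
Step 7: prey: 15+4-4=15; pred: 9+1-2=8
Step 8: prey: 15+4-3=16; pred: 8+1-2=7
Step 9: prey: 16+4-3=17; pred: 7+1-2=6
Step 10: prey: 17+5-3=19; pred: 6+1-1=6
Step 11: prey: 19+5-3=21; pred: 6+1-1=6
Step 12: prey: 21+6-3=24; pred: 6+1-1=6
Step 13: prey: 24+7-4=27; pred: 6+1-1=6
Step 14: prey: 27+8-4=31; pred: 6+1-1=6
Step 15: prey: 31+9-5=35; pred: 6+1-1=6
No extinction within 15 steps

Answer: 16 both-alive 35 6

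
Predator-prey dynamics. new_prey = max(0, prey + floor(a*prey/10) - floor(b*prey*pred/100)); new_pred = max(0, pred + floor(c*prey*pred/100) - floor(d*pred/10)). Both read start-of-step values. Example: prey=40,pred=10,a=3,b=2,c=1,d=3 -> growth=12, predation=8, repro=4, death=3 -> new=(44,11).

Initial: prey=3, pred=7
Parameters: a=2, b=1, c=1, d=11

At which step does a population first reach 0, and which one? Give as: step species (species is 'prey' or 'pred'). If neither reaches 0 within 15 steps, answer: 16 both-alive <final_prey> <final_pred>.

Step 1: prey: 3+0-0=3; pred: 7+0-7=0
First extinction: pred at step 1

Answer: 1 pred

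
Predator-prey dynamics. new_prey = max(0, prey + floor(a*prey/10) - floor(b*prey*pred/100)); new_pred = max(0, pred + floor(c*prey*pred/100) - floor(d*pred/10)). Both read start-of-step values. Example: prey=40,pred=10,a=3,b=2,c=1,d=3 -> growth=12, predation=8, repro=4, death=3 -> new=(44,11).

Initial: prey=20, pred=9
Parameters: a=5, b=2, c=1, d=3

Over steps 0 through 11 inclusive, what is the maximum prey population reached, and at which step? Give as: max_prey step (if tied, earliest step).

Step 1: prey: 20+10-3=27; pred: 9+1-2=8
Step 2: prey: 27+13-4=36; pred: 8+2-2=8
Step 3: prey: 36+18-5=49; pred: 8+2-2=8
Step 4: prey: 49+24-7=66; pred: 8+3-2=9
Step 5: prey: 66+33-11=88; pred: 9+5-2=12
Step 6: prey: 88+44-21=111; pred: 12+10-3=19
Step 7: prey: 111+55-42=124; pred: 19+21-5=35
Step 8: prey: 124+62-86=100; pred: 35+43-10=68
Step 9: prey: 100+50-136=14; pred: 68+68-20=116
Step 10: prey: 14+7-32=0; pred: 116+16-34=98
Step 11: prey: 0+0-0=0; pred: 98+0-29=69
Max prey = 124 at step 7

Answer: 124 7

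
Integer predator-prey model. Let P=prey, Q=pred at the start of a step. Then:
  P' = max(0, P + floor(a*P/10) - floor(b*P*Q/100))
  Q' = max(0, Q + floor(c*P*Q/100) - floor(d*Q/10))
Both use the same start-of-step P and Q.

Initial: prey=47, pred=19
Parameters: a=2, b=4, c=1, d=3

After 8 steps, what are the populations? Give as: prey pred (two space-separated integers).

Step 1: prey: 47+9-35=21; pred: 19+8-5=22
Step 2: prey: 21+4-18=7; pred: 22+4-6=20
Step 3: prey: 7+1-5=3; pred: 20+1-6=15
Step 4: prey: 3+0-1=2; pred: 15+0-4=11
Step 5: prey: 2+0-0=2; pred: 11+0-3=8
Step 6: prey: 2+0-0=2; pred: 8+0-2=6
Step 7: prey: 2+0-0=2; pred: 6+0-1=5
Step 8: prey: 2+0-0=2; pred: 5+0-1=4

Answer: 2 4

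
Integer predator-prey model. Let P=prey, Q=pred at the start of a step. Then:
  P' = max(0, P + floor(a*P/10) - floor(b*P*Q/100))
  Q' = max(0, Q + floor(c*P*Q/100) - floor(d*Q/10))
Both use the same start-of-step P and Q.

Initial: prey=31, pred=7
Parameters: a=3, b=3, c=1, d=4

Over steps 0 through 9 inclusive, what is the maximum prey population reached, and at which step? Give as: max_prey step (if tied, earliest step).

Step 1: prey: 31+9-6=34; pred: 7+2-2=7
Step 2: prey: 34+10-7=37; pred: 7+2-2=7
Step 3: prey: 37+11-7=41; pred: 7+2-2=7
Step 4: prey: 41+12-8=45; pred: 7+2-2=7
Step 5: prey: 45+13-9=49; pred: 7+3-2=8
Step 6: prey: 49+14-11=52; pred: 8+3-3=8
Step 7: prey: 52+15-12=55; pred: 8+4-3=9
Step 8: prey: 55+16-14=57; pred: 9+4-3=10
Step 9: prey: 57+17-17=57; pred: 10+5-4=11
Max prey = 57 at step 8

Answer: 57 8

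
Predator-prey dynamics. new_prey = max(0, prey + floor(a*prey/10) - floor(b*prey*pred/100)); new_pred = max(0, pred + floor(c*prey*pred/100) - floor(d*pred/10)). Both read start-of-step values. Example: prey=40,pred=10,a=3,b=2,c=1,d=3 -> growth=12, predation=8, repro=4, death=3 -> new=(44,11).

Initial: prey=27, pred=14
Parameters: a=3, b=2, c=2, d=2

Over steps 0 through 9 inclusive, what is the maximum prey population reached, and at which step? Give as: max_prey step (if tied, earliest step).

Answer: 28 1

Derivation:
Step 1: prey: 27+8-7=28; pred: 14+7-2=19
Step 2: prey: 28+8-10=26; pred: 19+10-3=26
Step 3: prey: 26+7-13=20; pred: 26+13-5=34
Step 4: prey: 20+6-13=13; pred: 34+13-6=41
Step 5: prey: 13+3-10=6; pred: 41+10-8=43
Step 6: prey: 6+1-5=2; pred: 43+5-8=40
Step 7: prey: 2+0-1=1; pred: 40+1-8=33
Step 8: prey: 1+0-0=1; pred: 33+0-6=27
Step 9: prey: 1+0-0=1; pred: 27+0-5=22
Max prey = 28 at step 1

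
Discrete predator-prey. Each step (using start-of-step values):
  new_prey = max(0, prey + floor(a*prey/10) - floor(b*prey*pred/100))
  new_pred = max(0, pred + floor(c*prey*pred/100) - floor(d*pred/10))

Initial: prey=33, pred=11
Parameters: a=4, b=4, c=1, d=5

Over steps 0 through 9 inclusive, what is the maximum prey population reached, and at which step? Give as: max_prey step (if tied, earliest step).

Answer: 96 9

Derivation:
Step 1: prey: 33+13-14=32; pred: 11+3-5=9
Step 2: prey: 32+12-11=33; pred: 9+2-4=7
Step 3: prey: 33+13-9=37; pred: 7+2-3=6
Step 4: prey: 37+14-8=43; pred: 6+2-3=5
Step 5: prey: 43+17-8=52; pred: 5+2-2=5
Step 6: prey: 52+20-10=62; pred: 5+2-2=5
Step 7: prey: 62+24-12=74; pred: 5+3-2=6
Step 8: prey: 74+29-17=86; pred: 6+4-3=7
Step 9: prey: 86+34-24=96; pred: 7+6-3=10
Max prey = 96 at step 9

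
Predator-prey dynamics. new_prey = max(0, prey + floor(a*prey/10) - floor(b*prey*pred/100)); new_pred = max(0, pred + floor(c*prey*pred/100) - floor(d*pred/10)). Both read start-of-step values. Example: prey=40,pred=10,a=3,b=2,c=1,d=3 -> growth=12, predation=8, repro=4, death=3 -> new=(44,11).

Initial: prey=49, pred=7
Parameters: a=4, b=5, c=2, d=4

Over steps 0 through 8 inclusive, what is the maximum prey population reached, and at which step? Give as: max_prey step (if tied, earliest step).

Step 1: prey: 49+19-17=51; pred: 7+6-2=11
Step 2: prey: 51+20-28=43; pred: 11+11-4=18
Step 3: prey: 43+17-38=22; pred: 18+15-7=26
Step 4: prey: 22+8-28=2; pred: 26+11-10=27
Step 5: prey: 2+0-2=0; pred: 27+1-10=18
Step 6: prey: 0+0-0=0; pred: 18+0-7=11
Step 7: prey: 0+0-0=0; pred: 11+0-4=7
Step 8: prey: 0+0-0=0; pred: 7+0-2=5
Max prey = 51 at step 1

Answer: 51 1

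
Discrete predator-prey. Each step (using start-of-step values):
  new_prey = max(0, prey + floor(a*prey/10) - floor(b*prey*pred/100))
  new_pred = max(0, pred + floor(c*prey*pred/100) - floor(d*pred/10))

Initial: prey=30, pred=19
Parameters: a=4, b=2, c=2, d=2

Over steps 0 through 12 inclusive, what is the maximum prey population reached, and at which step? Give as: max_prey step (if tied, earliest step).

Answer: 31 1

Derivation:
Step 1: prey: 30+12-11=31; pred: 19+11-3=27
Step 2: prey: 31+12-16=27; pred: 27+16-5=38
Step 3: prey: 27+10-20=17; pred: 38+20-7=51
Step 4: prey: 17+6-17=6; pred: 51+17-10=58
Step 5: prey: 6+2-6=2; pred: 58+6-11=53
Step 6: prey: 2+0-2=0; pred: 53+2-10=45
Step 7: prey: 0+0-0=0; pred: 45+0-9=36
Step 8: prey: 0+0-0=0; pred: 36+0-7=29
Step 9: prey: 0+0-0=0; pred: 29+0-5=24
Step 10: prey: 0+0-0=0; pred: 24+0-4=20
Step 11: prey: 0+0-0=0; pred: 20+0-4=16
Step 12: prey: 0+0-0=0; pred: 16+0-3=13
Max prey = 31 at step 1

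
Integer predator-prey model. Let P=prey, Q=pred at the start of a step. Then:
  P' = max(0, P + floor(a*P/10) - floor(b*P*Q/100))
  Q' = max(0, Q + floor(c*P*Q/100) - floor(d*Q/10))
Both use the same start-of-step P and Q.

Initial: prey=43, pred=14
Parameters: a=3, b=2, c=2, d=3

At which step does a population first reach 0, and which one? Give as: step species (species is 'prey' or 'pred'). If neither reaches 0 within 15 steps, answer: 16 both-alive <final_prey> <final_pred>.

Answer: 16 both-alive 1 3

Derivation:
Step 1: prey: 43+12-12=43; pred: 14+12-4=22
Step 2: prey: 43+12-18=37; pred: 22+18-6=34
Step 3: prey: 37+11-25=23; pred: 34+25-10=49
Step 4: prey: 23+6-22=7; pred: 49+22-14=57
Step 5: prey: 7+2-7=2; pred: 57+7-17=47
Step 6: prey: 2+0-1=1; pred: 47+1-14=34
Step 7: prey: 1+0-0=1; pred: 34+0-10=24
Step 8: prey: 1+0-0=1; pred: 24+0-7=17
Step 9: prey: 1+0-0=1; pred: 17+0-5=12
Step 10: prey: 1+0-0=1; pred: 12+0-3=9
Step 11: prey: 1+0-0=1; pred: 9+0-2=7
Step 12: prey: 1+0-0=1; pred: 7+0-2=5
Step 13: prey: 1+0-0=1; pred: 5+0-1=4
Step 14: prey: 1+0-0=1; pred: 4+0-1=3
Step 15: prey: 1+0-0=1; pred: 3+0-0=3
No extinction within 15 steps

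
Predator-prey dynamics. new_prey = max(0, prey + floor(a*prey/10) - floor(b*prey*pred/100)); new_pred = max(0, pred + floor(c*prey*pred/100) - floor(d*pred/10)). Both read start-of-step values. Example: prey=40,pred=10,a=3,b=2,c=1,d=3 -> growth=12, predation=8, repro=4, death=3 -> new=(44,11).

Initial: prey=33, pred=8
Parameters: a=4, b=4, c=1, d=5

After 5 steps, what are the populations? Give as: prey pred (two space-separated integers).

Step 1: prey: 33+13-10=36; pred: 8+2-4=6
Step 2: prey: 36+14-8=42; pred: 6+2-3=5
Step 3: prey: 42+16-8=50; pred: 5+2-2=5
Step 4: prey: 50+20-10=60; pred: 5+2-2=5
Step 5: prey: 60+24-12=72; pred: 5+3-2=6

Answer: 72 6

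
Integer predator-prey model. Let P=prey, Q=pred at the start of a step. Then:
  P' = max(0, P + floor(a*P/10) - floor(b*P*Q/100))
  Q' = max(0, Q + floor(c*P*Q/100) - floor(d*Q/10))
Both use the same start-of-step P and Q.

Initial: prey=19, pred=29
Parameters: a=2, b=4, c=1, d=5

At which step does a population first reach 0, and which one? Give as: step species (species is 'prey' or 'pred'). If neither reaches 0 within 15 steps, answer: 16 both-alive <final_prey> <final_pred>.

Answer: 1 prey

Derivation:
Step 1: prey: 19+3-22=0; pred: 29+5-14=20
First extinction: prey at step 1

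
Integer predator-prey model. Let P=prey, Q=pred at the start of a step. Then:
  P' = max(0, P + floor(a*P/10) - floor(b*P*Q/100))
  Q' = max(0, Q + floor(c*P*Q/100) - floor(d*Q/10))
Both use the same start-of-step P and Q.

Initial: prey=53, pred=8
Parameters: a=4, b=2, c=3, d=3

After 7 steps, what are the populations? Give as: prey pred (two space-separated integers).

Answer: 0 74

Derivation:
Step 1: prey: 53+21-8=66; pred: 8+12-2=18
Step 2: prey: 66+26-23=69; pred: 18+35-5=48
Step 3: prey: 69+27-66=30; pred: 48+99-14=133
Step 4: prey: 30+12-79=0; pred: 133+119-39=213
Step 5: prey: 0+0-0=0; pred: 213+0-63=150
Step 6: prey: 0+0-0=0; pred: 150+0-45=105
Step 7: prey: 0+0-0=0; pred: 105+0-31=74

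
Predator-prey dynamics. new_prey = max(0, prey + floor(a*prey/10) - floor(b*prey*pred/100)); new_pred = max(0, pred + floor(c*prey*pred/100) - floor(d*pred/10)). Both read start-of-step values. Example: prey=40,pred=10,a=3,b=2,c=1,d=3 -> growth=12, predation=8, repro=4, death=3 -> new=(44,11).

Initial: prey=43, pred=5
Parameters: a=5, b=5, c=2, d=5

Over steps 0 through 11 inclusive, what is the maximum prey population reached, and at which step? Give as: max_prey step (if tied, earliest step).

Step 1: prey: 43+21-10=54; pred: 5+4-2=7
Step 2: prey: 54+27-18=63; pred: 7+7-3=11
Step 3: prey: 63+31-34=60; pred: 11+13-5=19
Step 4: prey: 60+30-57=33; pred: 19+22-9=32
Step 5: prey: 33+16-52=0; pred: 32+21-16=37
Step 6: prey: 0+0-0=0; pred: 37+0-18=19
Step 7: prey: 0+0-0=0; pred: 19+0-9=10
Step 8: prey: 0+0-0=0; pred: 10+0-5=5
Step 9: prey: 0+0-0=0; pred: 5+0-2=3
Step 10: prey: 0+0-0=0; pred: 3+0-1=2
Step 11: prey: 0+0-0=0; pred: 2+0-1=1
Max prey = 63 at step 2

Answer: 63 2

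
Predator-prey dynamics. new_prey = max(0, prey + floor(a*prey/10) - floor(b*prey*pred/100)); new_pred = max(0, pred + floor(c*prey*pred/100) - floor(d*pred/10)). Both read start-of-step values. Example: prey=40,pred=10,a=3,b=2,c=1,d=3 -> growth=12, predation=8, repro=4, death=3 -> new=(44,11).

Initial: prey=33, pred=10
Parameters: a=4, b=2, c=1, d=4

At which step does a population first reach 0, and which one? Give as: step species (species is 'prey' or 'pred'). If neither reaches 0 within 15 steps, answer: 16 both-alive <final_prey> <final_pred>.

Step 1: prey: 33+13-6=40; pred: 10+3-4=9
Step 2: prey: 40+16-7=49; pred: 9+3-3=9
Step 3: prey: 49+19-8=60; pred: 9+4-3=10
Step 4: prey: 60+24-12=72; pred: 10+6-4=12
Step 5: prey: 72+28-17=83; pred: 12+8-4=16
Step 6: prey: 83+33-26=90; pred: 16+13-6=23
Step 7: prey: 90+36-41=85; pred: 23+20-9=34
Step 8: prey: 85+34-57=62; pred: 34+28-13=49
Step 9: prey: 62+24-60=26; pred: 49+30-19=60
Step 10: prey: 26+10-31=5; pred: 60+15-24=51
Step 11: prey: 5+2-5=2; pred: 51+2-20=33
Step 12: prey: 2+0-1=1; pred: 33+0-13=20
Step 13: prey: 1+0-0=1; pred: 20+0-8=12
Step 14: prey: 1+0-0=1; pred: 12+0-4=8
Step 15: prey: 1+0-0=1; pred: 8+0-3=5
No extinction within 15 steps

Answer: 16 both-alive 1 5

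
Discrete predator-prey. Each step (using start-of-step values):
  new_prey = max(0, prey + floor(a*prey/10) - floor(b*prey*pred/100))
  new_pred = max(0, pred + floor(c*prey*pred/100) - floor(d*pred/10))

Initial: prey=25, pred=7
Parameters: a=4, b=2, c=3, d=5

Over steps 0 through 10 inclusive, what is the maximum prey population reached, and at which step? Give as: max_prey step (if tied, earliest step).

Step 1: prey: 25+10-3=32; pred: 7+5-3=9
Step 2: prey: 32+12-5=39; pred: 9+8-4=13
Step 3: prey: 39+15-10=44; pred: 13+15-6=22
Step 4: prey: 44+17-19=42; pred: 22+29-11=40
Step 5: prey: 42+16-33=25; pred: 40+50-20=70
Step 6: prey: 25+10-35=0; pred: 70+52-35=87
Step 7: prey: 0+0-0=0; pred: 87+0-43=44
Step 8: prey: 0+0-0=0; pred: 44+0-22=22
Step 9: prey: 0+0-0=0; pred: 22+0-11=11
Step 10: prey: 0+0-0=0; pred: 11+0-5=6
Max prey = 44 at step 3

Answer: 44 3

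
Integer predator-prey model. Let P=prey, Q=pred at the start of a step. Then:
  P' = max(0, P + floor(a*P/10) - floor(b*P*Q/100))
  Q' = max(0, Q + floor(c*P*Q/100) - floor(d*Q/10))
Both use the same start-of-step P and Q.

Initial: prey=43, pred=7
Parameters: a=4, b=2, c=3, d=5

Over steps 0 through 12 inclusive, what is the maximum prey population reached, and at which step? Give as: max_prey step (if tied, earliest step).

Answer: 61 2

Derivation:
Step 1: prey: 43+17-6=54; pred: 7+9-3=13
Step 2: prey: 54+21-14=61; pred: 13+21-6=28
Step 3: prey: 61+24-34=51; pred: 28+51-14=65
Step 4: prey: 51+20-66=5; pred: 65+99-32=132
Step 5: prey: 5+2-13=0; pred: 132+19-66=85
Step 6: prey: 0+0-0=0; pred: 85+0-42=43
Step 7: prey: 0+0-0=0; pred: 43+0-21=22
Step 8: prey: 0+0-0=0; pred: 22+0-11=11
Step 9: prey: 0+0-0=0; pred: 11+0-5=6
Step 10: prey: 0+0-0=0; pred: 6+0-3=3
Step 11: prey: 0+0-0=0; pred: 3+0-1=2
Step 12: prey: 0+0-0=0; pred: 2+0-1=1
Max prey = 61 at step 2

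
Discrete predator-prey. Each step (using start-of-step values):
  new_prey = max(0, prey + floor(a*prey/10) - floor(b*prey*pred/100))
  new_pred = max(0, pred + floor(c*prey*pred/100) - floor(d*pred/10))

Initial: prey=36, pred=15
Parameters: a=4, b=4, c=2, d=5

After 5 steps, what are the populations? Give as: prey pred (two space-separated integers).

Answer: 9 9

Derivation:
Step 1: prey: 36+14-21=29; pred: 15+10-7=18
Step 2: prey: 29+11-20=20; pred: 18+10-9=19
Step 3: prey: 20+8-15=13; pred: 19+7-9=17
Step 4: prey: 13+5-8=10; pred: 17+4-8=13
Step 5: prey: 10+4-5=9; pred: 13+2-6=9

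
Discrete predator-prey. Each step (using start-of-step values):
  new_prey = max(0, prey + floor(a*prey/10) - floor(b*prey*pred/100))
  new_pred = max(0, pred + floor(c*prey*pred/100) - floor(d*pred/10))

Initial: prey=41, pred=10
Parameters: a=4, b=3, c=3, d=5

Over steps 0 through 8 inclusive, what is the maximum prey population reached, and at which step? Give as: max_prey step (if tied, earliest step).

Step 1: prey: 41+16-12=45; pred: 10+12-5=17
Step 2: prey: 45+18-22=41; pred: 17+22-8=31
Step 3: prey: 41+16-38=19; pred: 31+38-15=54
Step 4: prey: 19+7-30=0; pred: 54+30-27=57
Step 5: prey: 0+0-0=0; pred: 57+0-28=29
Step 6: prey: 0+0-0=0; pred: 29+0-14=15
Step 7: prey: 0+0-0=0; pred: 15+0-7=8
Step 8: prey: 0+0-0=0; pred: 8+0-4=4
Max prey = 45 at step 1

Answer: 45 1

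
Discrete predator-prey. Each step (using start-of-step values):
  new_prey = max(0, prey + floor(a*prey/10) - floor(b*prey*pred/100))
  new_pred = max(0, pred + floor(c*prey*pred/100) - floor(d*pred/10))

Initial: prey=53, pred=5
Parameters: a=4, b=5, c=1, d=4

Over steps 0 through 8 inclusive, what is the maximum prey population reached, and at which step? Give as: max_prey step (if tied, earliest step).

Answer: 77 3

Derivation:
Step 1: prey: 53+21-13=61; pred: 5+2-2=5
Step 2: prey: 61+24-15=70; pred: 5+3-2=6
Step 3: prey: 70+28-21=77; pred: 6+4-2=8
Step 4: prey: 77+30-30=77; pred: 8+6-3=11
Step 5: prey: 77+30-42=65; pred: 11+8-4=15
Step 6: prey: 65+26-48=43; pred: 15+9-6=18
Step 7: prey: 43+17-38=22; pred: 18+7-7=18
Step 8: prey: 22+8-19=11; pred: 18+3-7=14
Max prey = 77 at step 3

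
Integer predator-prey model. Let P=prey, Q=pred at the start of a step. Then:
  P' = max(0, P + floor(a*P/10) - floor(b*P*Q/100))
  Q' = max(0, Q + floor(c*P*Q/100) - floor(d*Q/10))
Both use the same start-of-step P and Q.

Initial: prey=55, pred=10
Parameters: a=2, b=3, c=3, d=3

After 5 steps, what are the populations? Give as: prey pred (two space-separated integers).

Answer: 0 38

Derivation:
Step 1: prey: 55+11-16=50; pred: 10+16-3=23
Step 2: prey: 50+10-34=26; pred: 23+34-6=51
Step 3: prey: 26+5-39=0; pred: 51+39-15=75
Step 4: prey: 0+0-0=0; pred: 75+0-22=53
Step 5: prey: 0+0-0=0; pred: 53+0-15=38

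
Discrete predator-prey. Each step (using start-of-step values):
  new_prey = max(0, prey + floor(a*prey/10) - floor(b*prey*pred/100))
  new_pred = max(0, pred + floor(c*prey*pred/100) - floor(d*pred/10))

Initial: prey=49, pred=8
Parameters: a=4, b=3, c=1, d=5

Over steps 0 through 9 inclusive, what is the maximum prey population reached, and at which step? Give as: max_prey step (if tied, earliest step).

Answer: 103 5

Derivation:
Step 1: prey: 49+19-11=57; pred: 8+3-4=7
Step 2: prey: 57+22-11=68; pred: 7+3-3=7
Step 3: prey: 68+27-14=81; pred: 7+4-3=8
Step 4: prey: 81+32-19=94; pred: 8+6-4=10
Step 5: prey: 94+37-28=103; pred: 10+9-5=14
Step 6: prey: 103+41-43=101; pred: 14+14-7=21
Step 7: prey: 101+40-63=78; pred: 21+21-10=32
Step 8: prey: 78+31-74=35; pred: 32+24-16=40
Step 9: prey: 35+14-42=7; pred: 40+14-20=34
Max prey = 103 at step 5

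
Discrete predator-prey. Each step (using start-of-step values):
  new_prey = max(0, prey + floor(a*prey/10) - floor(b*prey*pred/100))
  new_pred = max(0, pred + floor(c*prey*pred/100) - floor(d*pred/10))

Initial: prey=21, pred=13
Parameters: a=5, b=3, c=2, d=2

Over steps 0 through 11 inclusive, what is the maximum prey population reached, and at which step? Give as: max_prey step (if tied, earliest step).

Step 1: prey: 21+10-8=23; pred: 13+5-2=16
Step 2: prey: 23+11-11=23; pred: 16+7-3=20
Step 3: prey: 23+11-13=21; pred: 20+9-4=25
Step 4: prey: 21+10-15=16; pred: 25+10-5=30
Step 5: prey: 16+8-14=10; pred: 30+9-6=33
Step 6: prey: 10+5-9=6; pred: 33+6-6=33
Step 7: prey: 6+3-5=4; pred: 33+3-6=30
Step 8: prey: 4+2-3=3; pred: 30+2-6=26
Step 9: prey: 3+1-2=2; pred: 26+1-5=22
Step 10: prey: 2+1-1=2; pred: 22+0-4=18
Step 11: prey: 2+1-1=2; pred: 18+0-3=15
Max prey = 23 at step 1

Answer: 23 1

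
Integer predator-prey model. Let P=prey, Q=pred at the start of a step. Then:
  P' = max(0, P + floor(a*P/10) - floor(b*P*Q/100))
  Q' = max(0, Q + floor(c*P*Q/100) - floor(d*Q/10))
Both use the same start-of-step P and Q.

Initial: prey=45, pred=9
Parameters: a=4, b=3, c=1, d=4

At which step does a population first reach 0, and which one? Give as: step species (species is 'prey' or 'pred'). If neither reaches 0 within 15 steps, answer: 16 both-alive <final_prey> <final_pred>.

Answer: 16 both-alive 27 5

Derivation:
Step 1: prey: 45+18-12=51; pred: 9+4-3=10
Step 2: prey: 51+20-15=56; pred: 10+5-4=11
Step 3: prey: 56+22-18=60; pred: 11+6-4=13
Step 4: prey: 60+24-23=61; pred: 13+7-5=15
Step 5: prey: 61+24-27=58; pred: 15+9-6=18
Step 6: prey: 58+23-31=50; pred: 18+10-7=21
Step 7: prey: 50+20-31=39; pred: 21+10-8=23
Step 8: prey: 39+15-26=28; pred: 23+8-9=22
Step 9: prey: 28+11-18=21; pred: 22+6-8=20
Step 10: prey: 21+8-12=17; pred: 20+4-8=16
Step 11: prey: 17+6-8=15; pred: 16+2-6=12
Step 12: prey: 15+6-5=16; pred: 12+1-4=9
Step 13: prey: 16+6-4=18; pred: 9+1-3=7
Step 14: prey: 18+7-3=22; pred: 7+1-2=6
Step 15: prey: 22+8-3=27; pred: 6+1-2=5
No extinction within 15 steps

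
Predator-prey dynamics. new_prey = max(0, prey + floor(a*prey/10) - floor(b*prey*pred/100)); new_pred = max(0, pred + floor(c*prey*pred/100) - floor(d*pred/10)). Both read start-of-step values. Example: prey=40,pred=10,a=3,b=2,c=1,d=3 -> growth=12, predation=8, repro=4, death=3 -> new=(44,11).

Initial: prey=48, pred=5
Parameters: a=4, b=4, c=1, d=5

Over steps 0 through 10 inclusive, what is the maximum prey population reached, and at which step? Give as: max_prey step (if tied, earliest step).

Answer: 104 5

Derivation:
Step 1: prey: 48+19-9=58; pred: 5+2-2=5
Step 2: prey: 58+23-11=70; pred: 5+2-2=5
Step 3: prey: 70+28-14=84; pred: 5+3-2=6
Step 4: prey: 84+33-20=97; pred: 6+5-3=8
Step 5: prey: 97+38-31=104; pred: 8+7-4=11
Step 6: prey: 104+41-45=100; pred: 11+11-5=17
Step 7: prey: 100+40-68=72; pred: 17+17-8=26
Step 8: prey: 72+28-74=26; pred: 26+18-13=31
Step 9: prey: 26+10-32=4; pred: 31+8-15=24
Step 10: prey: 4+1-3=2; pred: 24+0-12=12
Max prey = 104 at step 5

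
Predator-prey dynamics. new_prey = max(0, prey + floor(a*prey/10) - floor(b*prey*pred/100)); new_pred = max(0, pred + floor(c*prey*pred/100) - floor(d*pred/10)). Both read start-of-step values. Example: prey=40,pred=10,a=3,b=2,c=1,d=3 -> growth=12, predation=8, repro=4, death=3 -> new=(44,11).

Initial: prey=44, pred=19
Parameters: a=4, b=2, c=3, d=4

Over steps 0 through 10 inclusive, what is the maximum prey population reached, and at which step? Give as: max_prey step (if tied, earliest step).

Answer: 45 1

Derivation:
Step 1: prey: 44+17-16=45; pred: 19+25-7=37
Step 2: prey: 45+18-33=30; pred: 37+49-14=72
Step 3: prey: 30+12-43=0; pred: 72+64-28=108
Step 4: prey: 0+0-0=0; pred: 108+0-43=65
Step 5: prey: 0+0-0=0; pred: 65+0-26=39
Step 6: prey: 0+0-0=0; pred: 39+0-15=24
Step 7: prey: 0+0-0=0; pred: 24+0-9=15
Step 8: prey: 0+0-0=0; pred: 15+0-6=9
Step 9: prey: 0+0-0=0; pred: 9+0-3=6
Step 10: prey: 0+0-0=0; pred: 6+0-2=4
Max prey = 45 at step 1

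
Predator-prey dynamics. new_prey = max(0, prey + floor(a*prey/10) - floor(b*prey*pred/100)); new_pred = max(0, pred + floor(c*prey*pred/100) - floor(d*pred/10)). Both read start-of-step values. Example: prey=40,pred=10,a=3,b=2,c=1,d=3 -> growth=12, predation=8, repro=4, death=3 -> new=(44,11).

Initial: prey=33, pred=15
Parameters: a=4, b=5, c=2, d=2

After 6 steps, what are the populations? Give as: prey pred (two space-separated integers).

Step 1: prey: 33+13-24=22; pred: 15+9-3=21
Step 2: prey: 22+8-23=7; pred: 21+9-4=26
Step 3: prey: 7+2-9=0; pred: 26+3-5=24
Step 4: prey: 0+0-0=0; pred: 24+0-4=20
Step 5: prey: 0+0-0=0; pred: 20+0-4=16
Step 6: prey: 0+0-0=0; pred: 16+0-3=13

Answer: 0 13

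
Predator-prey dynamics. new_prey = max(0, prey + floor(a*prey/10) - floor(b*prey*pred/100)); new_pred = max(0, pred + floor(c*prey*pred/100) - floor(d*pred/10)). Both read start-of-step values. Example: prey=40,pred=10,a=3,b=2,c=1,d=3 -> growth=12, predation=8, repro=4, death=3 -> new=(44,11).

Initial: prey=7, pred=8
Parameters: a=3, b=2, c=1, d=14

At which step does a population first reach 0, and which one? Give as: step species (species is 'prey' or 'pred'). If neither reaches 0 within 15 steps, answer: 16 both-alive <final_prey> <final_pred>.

Step 1: prey: 7+2-1=8; pred: 8+0-11=0
First extinction: pred at step 1

Answer: 1 pred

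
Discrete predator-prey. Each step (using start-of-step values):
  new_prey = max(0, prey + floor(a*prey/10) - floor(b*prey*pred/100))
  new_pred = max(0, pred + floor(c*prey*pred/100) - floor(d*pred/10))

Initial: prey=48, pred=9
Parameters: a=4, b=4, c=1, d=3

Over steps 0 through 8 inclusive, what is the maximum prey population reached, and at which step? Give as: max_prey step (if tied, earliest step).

Step 1: prey: 48+19-17=50; pred: 9+4-2=11
Step 2: prey: 50+20-22=48; pred: 11+5-3=13
Step 3: prey: 48+19-24=43; pred: 13+6-3=16
Step 4: prey: 43+17-27=33; pred: 16+6-4=18
Step 5: prey: 33+13-23=23; pred: 18+5-5=18
Step 6: prey: 23+9-16=16; pred: 18+4-5=17
Step 7: prey: 16+6-10=12; pred: 17+2-5=14
Step 8: prey: 12+4-6=10; pred: 14+1-4=11
Max prey = 50 at step 1

Answer: 50 1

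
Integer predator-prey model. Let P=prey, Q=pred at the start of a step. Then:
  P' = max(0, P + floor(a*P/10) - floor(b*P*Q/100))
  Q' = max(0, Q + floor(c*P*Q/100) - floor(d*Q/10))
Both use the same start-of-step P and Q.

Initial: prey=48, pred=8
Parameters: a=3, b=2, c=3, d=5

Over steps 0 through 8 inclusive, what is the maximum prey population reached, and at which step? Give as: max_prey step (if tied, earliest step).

Step 1: prey: 48+14-7=55; pred: 8+11-4=15
Step 2: prey: 55+16-16=55; pred: 15+24-7=32
Step 3: prey: 55+16-35=36; pred: 32+52-16=68
Step 4: prey: 36+10-48=0; pred: 68+73-34=107
Step 5: prey: 0+0-0=0; pred: 107+0-53=54
Step 6: prey: 0+0-0=0; pred: 54+0-27=27
Step 7: prey: 0+0-0=0; pred: 27+0-13=14
Step 8: prey: 0+0-0=0; pred: 14+0-7=7
Max prey = 55 at step 1

Answer: 55 1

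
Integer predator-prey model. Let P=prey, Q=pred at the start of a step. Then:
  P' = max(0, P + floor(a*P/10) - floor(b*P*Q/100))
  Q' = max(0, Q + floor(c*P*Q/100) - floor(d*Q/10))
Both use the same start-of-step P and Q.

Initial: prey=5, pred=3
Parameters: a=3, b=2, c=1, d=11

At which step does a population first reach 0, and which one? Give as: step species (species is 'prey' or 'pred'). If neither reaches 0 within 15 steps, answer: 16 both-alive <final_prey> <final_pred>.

Answer: 1 pred

Derivation:
Step 1: prey: 5+1-0=6; pred: 3+0-3=0
First extinction: pred at step 1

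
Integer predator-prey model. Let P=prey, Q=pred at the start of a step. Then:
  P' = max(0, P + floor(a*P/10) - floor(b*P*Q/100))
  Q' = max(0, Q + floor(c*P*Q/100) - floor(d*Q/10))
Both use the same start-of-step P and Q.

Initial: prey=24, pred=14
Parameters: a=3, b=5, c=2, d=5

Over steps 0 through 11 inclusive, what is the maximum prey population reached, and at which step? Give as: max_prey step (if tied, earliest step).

Answer: 28 11

Derivation:
Step 1: prey: 24+7-16=15; pred: 14+6-7=13
Step 2: prey: 15+4-9=10; pred: 13+3-6=10
Step 3: prey: 10+3-5=8; pred: 10+2-5=7
Step 4: prey: 8+2-2=8; pred: 7+1-3=5
Step 5: prey: 8+2-2=8; pred: 5+0-2=3
Step 6: prey: 8+2-1=9; pred: 3+0-1=2
Step 7: prey: 9+2-0=11; pred: 2+0-1=1
Step 8: prey: 11+3-0=14; pred: 1+0-0=1
Step 9: prey: 14+4-0=18; pred: 1+0-0=1
Step 10: prey: 18+5-0=23; pred: 1+0-0=1
Step 11: prey: 23+6-1=28; pred: 1+0-0=1
Max prey = 28 at step 11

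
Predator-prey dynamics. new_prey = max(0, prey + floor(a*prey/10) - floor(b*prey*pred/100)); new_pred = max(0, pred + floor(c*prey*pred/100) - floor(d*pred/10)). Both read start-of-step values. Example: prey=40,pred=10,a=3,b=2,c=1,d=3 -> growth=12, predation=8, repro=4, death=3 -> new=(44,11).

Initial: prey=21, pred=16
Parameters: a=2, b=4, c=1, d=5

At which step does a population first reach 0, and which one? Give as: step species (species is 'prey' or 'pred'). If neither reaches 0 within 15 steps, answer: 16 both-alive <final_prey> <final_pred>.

Step 1: prey: 21+4-13=12; pred: 16+3-8=11
Step 2: prey: 12+2-5=9; pred: 11+1-5=7
Step 3: prey: 9+1-2=8; pred: 7+0-3=4
Step 4: prey: 8+1-1=8; pred: 4+0-2=2
Step 5: prey: 8+1-0=9; pred: 2+0-1=1
Step 6: prey: 9+1-0=10; pred: 1+0-0=1
Step 7: prey: 10+2-0=12; pred: 1+0-0=1
Step 8: prey: 12+2-0=14; pred: 1+0-0=1
Step 9: prey: 14+2-0=16; pred: 1+0-0=1
Step 10: prey: 16+3-0=19; pred: 1+0-0=1
Step 11: prey: 19+3-0=22; pred: 1+0-0=1
Step 12: prey: 22+4-0=26; pred: 1+0-0=1
Step 13: prey: 26+5-1=30; pred: 1+0-0=1
Step 14: prey: 30+6-1=35; pred: 1+0-0=1
Step 15: prey: 35+7-1=41; pred: 1+0-0=1
No extinction within 15 steps

Answer: 16 both-alive 41 1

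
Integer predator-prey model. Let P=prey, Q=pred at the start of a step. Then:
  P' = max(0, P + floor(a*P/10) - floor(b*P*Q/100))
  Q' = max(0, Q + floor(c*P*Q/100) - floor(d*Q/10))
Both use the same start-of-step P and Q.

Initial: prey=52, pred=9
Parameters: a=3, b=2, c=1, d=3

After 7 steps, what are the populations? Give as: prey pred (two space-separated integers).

Answer: 19 38

Derivation:
Step 1: prey: 52+15-9=58; pred: 9+4-2=11
Step 2: prey: 58+17-12=63; pred: 11+6-3=14
Step 3: prey: 63+18-17=64; pred: 14+8-4=18
Step 4: prey: 64+19-23=60; pred: 18+11-5=24
Step 5: prey: 60+18-28=50; pred: 24+14-7=31
Step 6: prey: 50+15-31=34; pred: 31+15-9=37
Step 7: prey: 34+10-25=19; pred: 37+12-11=38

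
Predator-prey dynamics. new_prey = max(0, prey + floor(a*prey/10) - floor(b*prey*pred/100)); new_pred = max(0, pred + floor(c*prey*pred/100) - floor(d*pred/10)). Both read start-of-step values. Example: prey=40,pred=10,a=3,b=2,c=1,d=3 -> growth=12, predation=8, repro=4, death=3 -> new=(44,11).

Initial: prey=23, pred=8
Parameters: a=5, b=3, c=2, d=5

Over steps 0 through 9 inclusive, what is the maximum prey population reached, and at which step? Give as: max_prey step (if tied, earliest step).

Answer: 65 5

Derivation:
Step 1: prey: 23+11-5=29; pred: 8+3-4=7
Step 2: prey: 29+14-6=37; pred: 7+4-3=8
Step 3: prey: 37+18-8=47; pred: 8+5-4=9
Step 4: prey: 47+23-12=58; pred: 9+8-4=13
Step 5: prey: 58+29-22=65; pred: 13+15-6=22
Step 6: prey: 65+32-42=55; pred: 22+28-11=39
Step 7: prey: 55+27-64=18; pred: 39+42-19=62
Step 8: prey: 18+9-33=0; pred: 62+22-31=53
Step 9: prey: 0+0-0=0; pred: 53+0-26=27
Max prey = 65 at step 5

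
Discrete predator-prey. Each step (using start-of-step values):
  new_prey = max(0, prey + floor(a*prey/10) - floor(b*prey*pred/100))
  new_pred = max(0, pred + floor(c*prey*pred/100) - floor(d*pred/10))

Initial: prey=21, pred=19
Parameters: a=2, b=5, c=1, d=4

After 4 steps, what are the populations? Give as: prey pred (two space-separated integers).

Answer: 2 4

Derivation:
Step 1: prey: 21+4-19=6; pred: 19+3-7=15
Step 2: prey: 6+1-4=3; pred: 15+0-6=9
Step 3: prey: 3+0-1=2; pred: 9+0-3=6
Step 4: prey: 2+0-0=2; pred: 6+0-2=4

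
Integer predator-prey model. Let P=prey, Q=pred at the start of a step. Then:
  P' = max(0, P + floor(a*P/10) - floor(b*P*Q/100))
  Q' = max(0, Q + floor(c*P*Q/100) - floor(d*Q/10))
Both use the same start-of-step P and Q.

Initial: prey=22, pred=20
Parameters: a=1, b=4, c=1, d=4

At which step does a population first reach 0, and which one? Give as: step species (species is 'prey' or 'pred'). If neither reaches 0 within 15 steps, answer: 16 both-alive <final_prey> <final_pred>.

Answer: 16 both-alive 2 2

Derivation:
Step 1: prey: 22+2-17=7; pred: 20+4-8=16
Step 2: prey: 7+0-4=3; pred: 16+1-6=11
Step 3: prey: 3+0-1=2; pred: 11+0-4=7
Step 4: prey: 2+0-0=2; pred: 7+0-2=5
Step 5: prey: 2+0-0=2; pred: 5+0-2=3
Step 6: prey: 2+0-0=2; pred: 3+0-1=2
Step 7: prey: 2+0-0=2; pred: 2+0-0=2
Steps 8-15: state stable at prey=2, pred=2 (no change)
No extinction within 15 steps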